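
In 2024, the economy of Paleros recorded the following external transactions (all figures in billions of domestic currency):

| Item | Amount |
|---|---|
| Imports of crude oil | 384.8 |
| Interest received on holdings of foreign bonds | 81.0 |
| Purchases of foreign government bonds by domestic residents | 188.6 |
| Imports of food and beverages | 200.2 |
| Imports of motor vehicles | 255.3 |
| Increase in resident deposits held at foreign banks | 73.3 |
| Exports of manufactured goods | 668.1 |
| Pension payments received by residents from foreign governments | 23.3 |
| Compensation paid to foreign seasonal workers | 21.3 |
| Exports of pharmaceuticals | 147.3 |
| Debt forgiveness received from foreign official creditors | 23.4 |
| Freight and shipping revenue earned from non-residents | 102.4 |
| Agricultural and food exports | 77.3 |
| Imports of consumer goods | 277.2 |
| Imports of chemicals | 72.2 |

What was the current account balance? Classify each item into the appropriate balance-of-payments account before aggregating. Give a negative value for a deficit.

Goods: -200.2 - 72.2 - 255.3 + 668.1 + 147.3 - 384.8 - 277.2 + 77.3 = -297.0
Services: 102.4
Primary income: 81.0 - 21.3 = 59.7
Secondary income: 23.3
Current account = (-297.0) + 102.4 + 59.7 + 23.3 = -111.6
(Excluded from the current account — financial account: purchases of foreign government bonds by domestic residents 188.6, increase in resident deposits held at foreign banks 73.3; capital account: debt forgiveness received from foreign official creditors 23.4.)

-111.6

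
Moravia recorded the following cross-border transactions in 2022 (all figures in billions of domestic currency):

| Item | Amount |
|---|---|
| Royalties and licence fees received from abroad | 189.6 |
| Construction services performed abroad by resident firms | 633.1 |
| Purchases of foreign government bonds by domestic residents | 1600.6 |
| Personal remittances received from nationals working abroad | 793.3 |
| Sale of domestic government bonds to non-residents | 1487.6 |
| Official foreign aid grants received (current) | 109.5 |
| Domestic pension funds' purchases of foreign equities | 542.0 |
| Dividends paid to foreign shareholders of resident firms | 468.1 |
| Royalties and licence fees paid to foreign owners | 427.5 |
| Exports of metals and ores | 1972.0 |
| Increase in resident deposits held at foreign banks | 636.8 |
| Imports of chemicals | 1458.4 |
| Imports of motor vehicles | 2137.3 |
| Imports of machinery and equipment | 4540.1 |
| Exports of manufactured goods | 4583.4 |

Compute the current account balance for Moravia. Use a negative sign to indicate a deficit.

Goods: 1972.0 + 4583.4 - 2137.3 - 4540.1 - 1458.4 = -1580.4
Services: 189.6 - 427.5 + 633.1 = 395.2
Primary income: -468.1
Secondary income: 109.5 + 793.3 = 902.8
Current account = (-1580.4) + 395.2 + (-468.1) + 902.8 = -750.5
(Excluded from the current account — financial account: purchases of foreign government bonds by domestic residents 1600.6, sale of domestic government bonds to non-residents 1487.6, domestic pension funds' purchases of foreign equities 542.0, increase in resident deposits held at foreign banks 636.8.)

-750.5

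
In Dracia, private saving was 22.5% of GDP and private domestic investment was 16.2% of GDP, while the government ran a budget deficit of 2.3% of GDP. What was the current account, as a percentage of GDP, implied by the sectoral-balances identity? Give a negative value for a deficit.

4.0

By the sectoral-balances identity, CA = (S_private - I) + (T - G).
Private balance = 22.5 - 16.2 = 6.3
Government balance (T - G) = -2.3
CA = 6.3 + (-2.3) = 4.0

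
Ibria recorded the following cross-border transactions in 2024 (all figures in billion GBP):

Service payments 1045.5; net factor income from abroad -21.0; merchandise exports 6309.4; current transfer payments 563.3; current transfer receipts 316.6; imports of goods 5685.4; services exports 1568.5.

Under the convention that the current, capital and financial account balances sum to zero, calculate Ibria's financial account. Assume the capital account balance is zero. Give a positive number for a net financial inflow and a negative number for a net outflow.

-879.3

Goods balance = 6309.4 - 5685.4 = 624.0
Services balance = 1568.5 - 1045.5 = 523.0
Trade balance (goods + services) = 624.0 + 523.0 = 1147.0
Net primary income = -21.0
Net secondary income = 316.6 - 563.3 = -246.7
Current account = 1147.0 + (-21.0) + (-246.7) = 879.3
Financial account = -(879.3) = -879.3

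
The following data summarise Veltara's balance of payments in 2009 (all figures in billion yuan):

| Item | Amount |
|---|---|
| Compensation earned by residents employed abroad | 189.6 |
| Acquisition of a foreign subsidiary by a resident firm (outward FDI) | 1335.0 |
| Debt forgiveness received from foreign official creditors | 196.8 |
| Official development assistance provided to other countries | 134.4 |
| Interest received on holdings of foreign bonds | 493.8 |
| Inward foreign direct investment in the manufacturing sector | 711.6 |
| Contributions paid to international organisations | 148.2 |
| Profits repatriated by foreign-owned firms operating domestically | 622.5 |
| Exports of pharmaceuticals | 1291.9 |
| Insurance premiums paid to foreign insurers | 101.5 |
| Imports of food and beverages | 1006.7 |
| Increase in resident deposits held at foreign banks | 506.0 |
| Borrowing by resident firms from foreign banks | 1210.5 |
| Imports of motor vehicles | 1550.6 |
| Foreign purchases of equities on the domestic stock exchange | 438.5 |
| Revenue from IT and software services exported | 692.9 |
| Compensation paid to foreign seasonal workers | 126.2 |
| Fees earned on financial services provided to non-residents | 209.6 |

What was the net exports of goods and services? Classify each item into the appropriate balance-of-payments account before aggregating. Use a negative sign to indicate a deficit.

Goods: -1550.6 - 1006.7 + 1291.9 = -1265.4
Services: 692.9 + 209.6 - 101.5 = 801.0
Trade balance = -1265.4 + 801.0 = -464.4
(Excluded from the trade balance — primary income: compensation earned by residents employed abroad 189.6, interest received on holdings of foreign bonds 493.8, profits repatriated by foreign-owned firms operating domestically 622.5, compensation paid to foreign seasonal workers 126.2; financial account: acquisition of a foreign subsidiary by a resident firm (outward FDI) 1335.0, inward foreign direct investment in the manufacturing sector 711.6, increase in resident deposits held at foreign banks 506.0, borrowing by resident firms from foreign banks 1210.5, foreign purchases of equities on the domestic stock exchange 438.5; capital account: debt forgiveness received from foreign official creditors 196.8; secondary income: official development assistance provided to other countries 134.4, contributions paid to international organisations 148.2.)

-464.4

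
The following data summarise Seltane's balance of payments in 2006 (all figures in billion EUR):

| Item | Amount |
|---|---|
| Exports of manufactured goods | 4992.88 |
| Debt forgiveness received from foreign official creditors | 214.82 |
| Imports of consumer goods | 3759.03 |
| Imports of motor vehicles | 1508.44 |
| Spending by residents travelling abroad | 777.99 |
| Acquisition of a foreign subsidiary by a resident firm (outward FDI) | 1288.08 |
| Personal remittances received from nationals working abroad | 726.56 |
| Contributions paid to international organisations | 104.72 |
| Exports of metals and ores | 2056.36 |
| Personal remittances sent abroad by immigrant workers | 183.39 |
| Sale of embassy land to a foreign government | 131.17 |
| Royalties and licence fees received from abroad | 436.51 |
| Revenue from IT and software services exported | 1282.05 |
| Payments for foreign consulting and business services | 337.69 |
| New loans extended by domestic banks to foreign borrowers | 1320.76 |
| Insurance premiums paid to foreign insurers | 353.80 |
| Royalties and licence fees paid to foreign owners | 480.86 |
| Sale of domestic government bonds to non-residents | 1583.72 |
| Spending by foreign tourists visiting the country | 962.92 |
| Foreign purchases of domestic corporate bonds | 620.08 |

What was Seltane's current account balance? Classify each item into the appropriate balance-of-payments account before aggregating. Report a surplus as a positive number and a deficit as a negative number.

Goods: 4992.88 - 1508.44 + 2056.36 - 3759.03 = 1781.77
Services: -337.69 + 1282.05 + 962.92 - 353.80 + 436.51 - 480.86 - 777.99 = 731.14
Secondary income: -183.39 - 104.72 + 726.56 = 438.45
Current account = 1781.77 + 731.14 + 438.45 = 2951.36
(Excluded from the current account — capital account: debt forgiveness received from foreign official creditors 214.82, sale of embassy land to a foreign government 131.17; financial account: acquisition of a foreign subsidiary by a resident firm (outward FDI) 1288.08, new loans extended by domestic banks to foreign borrowers 1320.76, sale of domestic government bonds to non-residents 1583.72, foreign purchases of domestic corporate bonds 620.08.)

2951.36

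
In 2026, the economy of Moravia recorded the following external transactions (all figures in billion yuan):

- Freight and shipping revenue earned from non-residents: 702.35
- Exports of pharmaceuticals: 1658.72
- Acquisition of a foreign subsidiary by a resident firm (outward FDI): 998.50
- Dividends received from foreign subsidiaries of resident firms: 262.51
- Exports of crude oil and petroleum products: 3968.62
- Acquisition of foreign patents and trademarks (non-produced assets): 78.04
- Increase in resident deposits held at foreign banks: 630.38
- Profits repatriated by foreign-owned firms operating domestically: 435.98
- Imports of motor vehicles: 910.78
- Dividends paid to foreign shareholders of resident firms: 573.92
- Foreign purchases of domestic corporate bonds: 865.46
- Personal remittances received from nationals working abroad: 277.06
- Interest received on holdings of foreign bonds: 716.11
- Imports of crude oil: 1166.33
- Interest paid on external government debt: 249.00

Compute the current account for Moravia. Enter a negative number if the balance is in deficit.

Goods: 3968.62 - 1166.33 - 910.78 + 1658.72 = 3550.23
Services: 702.35
Primary income: 262.51 - 249.00 - 435.98 + 716.11 - 573.92 = -280.28
Secondary income: 277.06
Current account = 3550.23 + 702.35 + (-280.28) + 277.06 = 4249.36
(Excluded from the current account — financial account: acquisition of a foreign subsidiary by a resident firm (outward FDI) 998.50, increase in resident deposits held at foreign banks 630.38, foreign purchases of domestic corporate bonds 865.46; capital account: acquisition of foreign patents and trademarks (non-produced assets) 78.04.)

4249.36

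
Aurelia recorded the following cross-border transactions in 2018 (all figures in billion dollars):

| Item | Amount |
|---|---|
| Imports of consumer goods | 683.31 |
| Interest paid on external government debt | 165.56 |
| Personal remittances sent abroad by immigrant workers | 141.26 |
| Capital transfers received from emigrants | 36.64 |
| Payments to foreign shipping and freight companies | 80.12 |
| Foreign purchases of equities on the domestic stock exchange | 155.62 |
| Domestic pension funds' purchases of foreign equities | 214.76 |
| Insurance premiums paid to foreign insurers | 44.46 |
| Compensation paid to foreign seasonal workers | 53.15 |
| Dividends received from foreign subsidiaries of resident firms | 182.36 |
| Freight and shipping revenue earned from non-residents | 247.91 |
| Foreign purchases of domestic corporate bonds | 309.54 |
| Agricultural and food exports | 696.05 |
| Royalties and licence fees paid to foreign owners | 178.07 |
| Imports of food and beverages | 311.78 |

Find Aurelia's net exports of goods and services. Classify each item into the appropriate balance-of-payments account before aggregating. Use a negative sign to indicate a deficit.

-353.78

Goods: -683.31 - 311.78 + 696.05 = -299.04
Services: -80.12 + 247.91 - 178.07 - 44.46 = -54.74
Trade balance = -299.04 + (-54.74) = -353.78
(Excluded from the trade balance — primary income: interest paid on external government debt 165.56, compensation paid to foreign seasonal workers 53.15, dividends received from foreign subsidiaries of resident firms 182.36; secondary income: personal remittances sent abroad by immigrant workers 141.26; capital account: capital transfers received from emigrants 36.64; financial account: foreign purchases of equities on the domestic stock exchange 155.62, domestic pension funds' purchases of foreign equities 214.76, foreign purchases of domestic corporate bonds 309.54.)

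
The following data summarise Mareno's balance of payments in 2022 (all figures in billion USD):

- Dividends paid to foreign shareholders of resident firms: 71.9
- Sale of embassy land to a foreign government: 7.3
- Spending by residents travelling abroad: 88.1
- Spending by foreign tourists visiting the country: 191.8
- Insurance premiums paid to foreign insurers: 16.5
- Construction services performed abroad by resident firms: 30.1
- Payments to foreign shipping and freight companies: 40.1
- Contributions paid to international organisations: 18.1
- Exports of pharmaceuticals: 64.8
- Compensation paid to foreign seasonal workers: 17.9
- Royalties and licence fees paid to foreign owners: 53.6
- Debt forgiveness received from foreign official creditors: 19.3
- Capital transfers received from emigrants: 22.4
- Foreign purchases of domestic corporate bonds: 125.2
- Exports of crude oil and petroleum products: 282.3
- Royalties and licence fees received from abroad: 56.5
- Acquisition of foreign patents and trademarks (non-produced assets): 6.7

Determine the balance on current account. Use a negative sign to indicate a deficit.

319.3

Goods: 64.8 + 282.3 = 347.1
Services: 30.1 - 16.5 + 56.5 + 191.8 - 88.1 - 53.6 - 40.1 = 80.1
Primary income: -17.9 - 71.9 = -89.8
Secondary income: -18.1
Current account = 347.1 + 80.1 + (-89.8) + (-18.1) = 319.3
(Excluded from the current account — capital account: sale of embassy land to a foreign government 7.3, debt forgiveness received from foreign official creditors 19.3, capital transfers received from emigrants 22.4, acquisition of foreign patents and trademarks (non-produced assets) 6.7; financial account: foreign purchases of domestic corporate bonds 125.2.)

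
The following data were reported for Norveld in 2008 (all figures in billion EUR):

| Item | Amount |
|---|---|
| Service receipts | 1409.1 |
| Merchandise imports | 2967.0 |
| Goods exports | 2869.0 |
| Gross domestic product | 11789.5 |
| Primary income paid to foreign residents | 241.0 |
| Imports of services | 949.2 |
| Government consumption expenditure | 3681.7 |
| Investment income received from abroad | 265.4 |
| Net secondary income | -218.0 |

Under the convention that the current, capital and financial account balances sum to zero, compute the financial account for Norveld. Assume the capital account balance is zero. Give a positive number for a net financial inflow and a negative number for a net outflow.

-168.3

Goods balance = 2869.0 - 2967.0 = -98.0
Services balance = 1409.1 - 949.2 = 459.9
Trade balance (goods + services) = -98.0 + 459.9 = 361.9
Net primary income = 265.4 - 241.0 = 24.4
Net secondary income = -218.0
Current account = 361.9 + 24.4 + (-218.0) = 168.3
Financial account = -(168.3) = -168.3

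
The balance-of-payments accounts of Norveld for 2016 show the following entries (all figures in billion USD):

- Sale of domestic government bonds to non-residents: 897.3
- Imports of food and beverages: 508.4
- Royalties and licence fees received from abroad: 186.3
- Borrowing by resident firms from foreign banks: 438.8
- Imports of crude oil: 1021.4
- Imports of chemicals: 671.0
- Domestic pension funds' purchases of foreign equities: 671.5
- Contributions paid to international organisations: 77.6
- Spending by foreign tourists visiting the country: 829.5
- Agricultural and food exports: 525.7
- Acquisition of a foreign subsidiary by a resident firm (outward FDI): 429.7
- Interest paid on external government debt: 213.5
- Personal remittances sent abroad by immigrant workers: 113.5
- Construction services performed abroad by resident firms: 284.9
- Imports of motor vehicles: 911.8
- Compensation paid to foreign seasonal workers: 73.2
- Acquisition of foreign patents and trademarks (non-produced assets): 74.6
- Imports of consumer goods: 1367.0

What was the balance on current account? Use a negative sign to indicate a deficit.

Goods: -508.4 - 671.0 + 525.7 - 1367.0 - 911.8 - 1021.4 = -3953.9
Services: 284.9 + 829.5 + 186.3 = 1300.7
Primary income: -213.5 - 73.2 = -286.7
Secondary income: -113.5 - 77.6 = -191.1
Current account = (-3953.9) + 1300.7 + (-286.7) + (-191.1) = -3131.0
(Excluded from the current account — financial account: sale of domestic government bonds to non-residents 897.3, borrowing by resident firms from foreign banks 438.8, domestic pension funds' purchases of foreign equities 671.5, acquisition of a foreign subsidiary by a resident firm (outward FDI) 429.7; capital account: acquisition of foreign patents and trademarks (non-produced assets) 74.6.)

-3131.0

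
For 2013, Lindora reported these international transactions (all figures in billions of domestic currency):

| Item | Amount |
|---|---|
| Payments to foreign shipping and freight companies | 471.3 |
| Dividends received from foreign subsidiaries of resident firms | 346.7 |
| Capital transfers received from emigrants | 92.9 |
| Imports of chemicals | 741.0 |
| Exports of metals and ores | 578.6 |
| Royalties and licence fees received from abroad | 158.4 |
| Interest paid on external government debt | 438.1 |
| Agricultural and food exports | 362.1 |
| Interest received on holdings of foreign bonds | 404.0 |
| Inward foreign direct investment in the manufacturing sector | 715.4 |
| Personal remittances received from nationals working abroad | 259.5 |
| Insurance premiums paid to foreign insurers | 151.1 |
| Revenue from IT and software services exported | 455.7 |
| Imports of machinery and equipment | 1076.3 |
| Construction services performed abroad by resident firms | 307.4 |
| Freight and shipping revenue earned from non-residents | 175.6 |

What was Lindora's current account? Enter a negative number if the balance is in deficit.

170.2

Goods: 578.6 - 741.0 + 362.1 - 1076.3 = -876.6
Services: -151.1 - 471.3 + 175.6 + 158.4 + 455.7 + 307.4 = 474.7
Primary income: 346.7 + 404.0 - 438.1 = 312.6
Secondary income: 259.5
Current account = (-876.6) + 474.7 + 312.6 + 259.5 = 170.2
(Excluded from the current account — capital account: capital transfers received from emigrants 92.9; financial account: inward foreign direct investment in the manufacturing sector 715.4.)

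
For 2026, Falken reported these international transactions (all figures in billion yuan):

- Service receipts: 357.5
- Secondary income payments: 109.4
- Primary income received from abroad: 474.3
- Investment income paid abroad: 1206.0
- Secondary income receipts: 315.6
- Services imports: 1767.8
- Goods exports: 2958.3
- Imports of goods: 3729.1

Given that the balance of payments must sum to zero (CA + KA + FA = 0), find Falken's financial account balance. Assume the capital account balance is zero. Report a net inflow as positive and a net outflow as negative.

2706.6

Goods balance = 2958.3 - 3729.1 = -770.8
Services balance = 357.5 - 1767.8 = -1410.3
Trade balance (goods + services) = -770.8 + (-1410.3) = -2181.1
Net primary income = 474.3 - 1206.0 = -731.7
Net secondary income = 315.6 - 109.4 = 206.2
Current account = -2181.1 + (-731.7) + 206.2 = -2706.6
Financial account = -(-2706.6) = 2706.6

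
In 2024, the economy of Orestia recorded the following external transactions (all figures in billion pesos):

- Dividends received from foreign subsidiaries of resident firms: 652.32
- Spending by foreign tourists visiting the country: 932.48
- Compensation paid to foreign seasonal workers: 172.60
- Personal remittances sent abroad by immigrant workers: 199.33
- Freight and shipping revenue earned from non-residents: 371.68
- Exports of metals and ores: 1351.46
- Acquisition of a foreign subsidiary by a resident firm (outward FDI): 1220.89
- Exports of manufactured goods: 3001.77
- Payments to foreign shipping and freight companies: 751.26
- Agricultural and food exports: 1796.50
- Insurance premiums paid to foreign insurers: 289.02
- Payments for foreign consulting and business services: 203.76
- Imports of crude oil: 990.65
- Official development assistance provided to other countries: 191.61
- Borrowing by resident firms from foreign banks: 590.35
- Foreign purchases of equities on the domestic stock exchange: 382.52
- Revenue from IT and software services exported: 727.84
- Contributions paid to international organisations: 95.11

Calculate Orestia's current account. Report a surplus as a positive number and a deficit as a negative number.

Goods: 1351.46 + 1796.50 + 3001.77 - 990.65 = 5159.08
Services: -203.76 + 932.48 - 751.26 + 371.68 - 289.02 + 727.84 = 787.96
Primary income: 652.32 - 172.60 = 479.72
Secondary income: -199.33 - 191.61 - 95.11 = -486.05
Current account = 5159.08 + 787.96 + 479.72 + (-486.05) = 5940.71
(Excluded from the current account — financial account: acquisition of a foreign subsidiary by a resident firm (outward FDI) 1220.89, borrowing by resident firms from foreign banks 590.35, foreign purchases of equities on the domestic stock exchange 382.52.)

5940.71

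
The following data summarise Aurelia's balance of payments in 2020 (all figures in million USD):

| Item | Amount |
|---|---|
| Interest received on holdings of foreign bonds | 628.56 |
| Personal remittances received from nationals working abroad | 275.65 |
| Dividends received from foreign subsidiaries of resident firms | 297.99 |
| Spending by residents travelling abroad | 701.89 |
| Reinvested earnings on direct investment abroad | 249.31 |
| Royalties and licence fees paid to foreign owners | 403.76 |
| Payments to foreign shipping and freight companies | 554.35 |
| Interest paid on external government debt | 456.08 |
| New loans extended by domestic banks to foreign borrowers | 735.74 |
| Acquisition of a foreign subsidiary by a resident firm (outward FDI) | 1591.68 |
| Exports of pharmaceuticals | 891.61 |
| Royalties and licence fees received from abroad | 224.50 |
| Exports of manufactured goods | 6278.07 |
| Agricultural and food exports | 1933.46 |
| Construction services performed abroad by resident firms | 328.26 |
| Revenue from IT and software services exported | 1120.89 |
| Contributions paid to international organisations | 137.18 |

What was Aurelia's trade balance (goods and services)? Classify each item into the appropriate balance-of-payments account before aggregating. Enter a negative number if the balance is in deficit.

9116.79

Goods: 1933.46 + 891.61 + 6278.07 = 9103.14
Services: 224.50 - 403.76 + 1120.89 - 554.35 + 328.26 - 701.89 = 13.65
Trade balance = 9103.14 + 13.65 = 9116.79
(Excluded from the trade balance — primary income: interest received on holdings of foreign bonds 628.56, dividends received from foreign subsidiaries of resident firms 297.99, reinvested earnings on direct investment abroad 249.31, interest paid on external government debt 456.08; secondary income: personal remittances received from nationals working abroad 275.65, contributions paid to international organisations 137.18; financial account: new loans extended by domestic banks to foreign borrowers 735.74, acquisition of a foreign subsidiary by a resident firm (outward FDI) 1591.68.)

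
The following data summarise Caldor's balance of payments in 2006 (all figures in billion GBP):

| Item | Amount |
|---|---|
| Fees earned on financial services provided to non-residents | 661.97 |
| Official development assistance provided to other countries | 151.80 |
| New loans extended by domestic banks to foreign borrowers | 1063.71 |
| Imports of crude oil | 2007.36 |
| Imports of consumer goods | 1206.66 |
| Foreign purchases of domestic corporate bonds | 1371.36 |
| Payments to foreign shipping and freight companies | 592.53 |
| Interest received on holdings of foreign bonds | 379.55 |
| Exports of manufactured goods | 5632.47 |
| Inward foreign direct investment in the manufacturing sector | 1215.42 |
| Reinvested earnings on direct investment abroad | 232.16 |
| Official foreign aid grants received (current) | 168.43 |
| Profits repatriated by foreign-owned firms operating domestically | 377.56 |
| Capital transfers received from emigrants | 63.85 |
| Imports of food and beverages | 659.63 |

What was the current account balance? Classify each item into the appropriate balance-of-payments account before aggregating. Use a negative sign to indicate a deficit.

Goods: 5632.47 - 1206.66 - 659.63 - 2007.36 = 1758.82
Services: 661.97 - 592.53 = 69.44
Primary income: -377.56 + 379.55 + 232.16 = 234.15
Secondary income: 168.43 - 151.80 = 16.63
Current account = 1758.82 + 69.44 + 234.15 + 16.63 = 2079.04
(Excluded from the current account — financial account: new loans extended by domestic banks to foreign borrowers 1063.71, foreign purchases of domestic corporate bonds 1371.36, inward foreign direct investment in the manufacturing sector 1215.42; capital account: capital transfers received from emigrants 63.85.)

2079.04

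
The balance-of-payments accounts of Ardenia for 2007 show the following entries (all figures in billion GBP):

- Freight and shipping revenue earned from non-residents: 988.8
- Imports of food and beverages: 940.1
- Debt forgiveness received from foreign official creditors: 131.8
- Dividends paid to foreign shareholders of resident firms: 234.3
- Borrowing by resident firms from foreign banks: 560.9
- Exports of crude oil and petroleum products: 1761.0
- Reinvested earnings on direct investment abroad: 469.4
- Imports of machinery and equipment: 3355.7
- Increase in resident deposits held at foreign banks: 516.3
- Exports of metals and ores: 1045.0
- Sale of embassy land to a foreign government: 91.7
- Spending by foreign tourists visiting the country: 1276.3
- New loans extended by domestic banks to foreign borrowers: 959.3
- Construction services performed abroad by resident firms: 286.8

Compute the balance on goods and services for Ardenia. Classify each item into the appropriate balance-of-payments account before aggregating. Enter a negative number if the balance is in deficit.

1062.1

Goods: -940.1 - 3355.7 + 1761.0 + 1045.0 = -1489.8
Services: 1276.3 + 286.8 + 988.8 = 2551.9
Trade balance = -1489.8 + 2551.9 = 1062.1
(Excluded from the trade balance — capital account: debt forgiveness received from foreign official creditors 131.8, sale of embassy land to a foreign government 91.7; primary income: dividends paid to foreign shareholders of resident firms 234.3, reinvested earnings on direct investment abroad 469.4; financial account: borrowing by resident firms from foreign banks 560.9, increase in resident deposits held at foreign banks 516.3, new loans extended by domestic banks to foreign borrowers 959.3.)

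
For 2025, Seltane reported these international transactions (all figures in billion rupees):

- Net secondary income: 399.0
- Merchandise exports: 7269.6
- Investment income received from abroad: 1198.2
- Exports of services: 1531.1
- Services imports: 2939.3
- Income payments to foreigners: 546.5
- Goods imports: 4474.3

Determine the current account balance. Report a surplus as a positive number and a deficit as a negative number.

2437.8

Goods balance = 7269.6 - 4474.3 = 2795.3
Services balance = 1531.1 - 2939.3 = -1408.2
Trade balance (goods + services) = 2795.3 + (-1408.2) = 1387.1
Net primary income = 1198.2 - 546.5 = 651.7
Net secondary income = 399.0
Current account = 1387.1 + 651.7 + 399.0 = 2437.8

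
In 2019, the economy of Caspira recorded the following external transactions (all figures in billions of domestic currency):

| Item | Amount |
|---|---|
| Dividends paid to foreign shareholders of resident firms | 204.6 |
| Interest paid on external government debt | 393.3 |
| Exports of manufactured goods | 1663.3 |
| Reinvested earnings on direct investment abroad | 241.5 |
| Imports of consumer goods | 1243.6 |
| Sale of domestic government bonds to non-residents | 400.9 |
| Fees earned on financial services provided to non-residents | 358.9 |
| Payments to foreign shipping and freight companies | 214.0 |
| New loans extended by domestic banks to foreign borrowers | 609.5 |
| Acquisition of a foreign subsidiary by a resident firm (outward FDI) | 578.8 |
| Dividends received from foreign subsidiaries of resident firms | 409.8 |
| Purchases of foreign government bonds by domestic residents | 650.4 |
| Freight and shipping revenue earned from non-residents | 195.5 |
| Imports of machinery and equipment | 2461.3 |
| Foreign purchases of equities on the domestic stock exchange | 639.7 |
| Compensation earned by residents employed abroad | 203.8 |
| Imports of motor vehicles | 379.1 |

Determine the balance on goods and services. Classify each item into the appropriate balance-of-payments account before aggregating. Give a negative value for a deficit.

Goods: -2461.3 + 1663.3 - 1243.6 - 379.1 = -2420.7
Services: 358.9 - 214.0 + 195.5 = 340.4
Trade balance = -2420.7 + 340.4 = -2080.3
(Excluded from the trade balance — primary income: dividends paid to foreign shareholders of resident firms 204.6, interest paid on external government debt 393.3, reinvested earnings on direct investment abroad 241.5, dividends received from foreign subsidiaries of resident firms 409.8, compensation earned by residents employed abroad 203.8; financial account: sale of domestic government bonds to non-residents 400.9, new loans extended by domestic banks to foreign borrowers 609.5, acquisition of a foreign subsidiary by a resident firm (outward FDI) 578.8, purchases of foreign government bonds by domestic residents 650.4, foreign purchases of equities on the domestic stock exchange 639.7.)

-2080.3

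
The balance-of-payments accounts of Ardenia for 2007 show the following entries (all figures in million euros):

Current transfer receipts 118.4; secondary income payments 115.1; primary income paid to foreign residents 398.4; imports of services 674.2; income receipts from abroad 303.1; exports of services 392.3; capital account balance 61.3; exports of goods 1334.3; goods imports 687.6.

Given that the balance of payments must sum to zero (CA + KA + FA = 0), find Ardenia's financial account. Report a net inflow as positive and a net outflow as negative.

Goods balance = 1334.3 - 687.6 = 646.7
Services balance = 392.3 - 674.2 = -281.9
Trade balance (goods + services) = 646.7 + (-281.9) = 364.8
Net primary income = 303.1 - 398.4 = -95.3
Net secondary income = 118.4 - 115.1 = 3.3
Current account = 364.8 + (-95.3) + 3.3 = 272.8
Financial account = -(272.8 + 61.3) = -334.1

-334.1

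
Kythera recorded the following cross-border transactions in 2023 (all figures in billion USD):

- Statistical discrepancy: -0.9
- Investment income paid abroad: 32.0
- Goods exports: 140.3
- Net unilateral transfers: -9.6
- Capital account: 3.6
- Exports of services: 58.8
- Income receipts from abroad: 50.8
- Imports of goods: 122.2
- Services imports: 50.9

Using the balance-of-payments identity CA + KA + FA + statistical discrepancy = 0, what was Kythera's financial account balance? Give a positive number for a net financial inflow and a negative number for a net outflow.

-37.9

Goods balance = 140.3 - 122.2 = 18.1
Services balance = 58.8 - 50.9 = 7.9
Trade balance (goods + services) = 18.1 + 7.9 = 26.0
Net primary income = 50.8 - 32.0 = 18.8
Net secondary income = -9.6
Current account = 26.0 + 18.8 + (-9.6) = 35.2
Financial account = -(35.2 + 3.6 + (-0.9)) = -37.9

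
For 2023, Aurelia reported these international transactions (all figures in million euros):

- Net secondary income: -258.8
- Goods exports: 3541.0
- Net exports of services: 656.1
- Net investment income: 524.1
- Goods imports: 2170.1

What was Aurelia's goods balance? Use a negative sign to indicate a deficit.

1370.9

Goods balance = 3541.0 - 2170.1 = 1370.9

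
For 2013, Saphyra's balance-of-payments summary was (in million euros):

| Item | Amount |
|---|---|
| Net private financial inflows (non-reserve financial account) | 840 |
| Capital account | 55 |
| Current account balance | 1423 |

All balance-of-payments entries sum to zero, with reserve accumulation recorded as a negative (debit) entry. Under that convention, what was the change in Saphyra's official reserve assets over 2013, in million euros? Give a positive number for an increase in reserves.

2318

Official reserve transactions balance = -(1423 + 55 + 840) = -2318
An accumulation of reserves is recorded as a debit (negative entry), so the change in the stock of reserves is the negative of that balance.
Change in official reserves = -(-2318) = 2318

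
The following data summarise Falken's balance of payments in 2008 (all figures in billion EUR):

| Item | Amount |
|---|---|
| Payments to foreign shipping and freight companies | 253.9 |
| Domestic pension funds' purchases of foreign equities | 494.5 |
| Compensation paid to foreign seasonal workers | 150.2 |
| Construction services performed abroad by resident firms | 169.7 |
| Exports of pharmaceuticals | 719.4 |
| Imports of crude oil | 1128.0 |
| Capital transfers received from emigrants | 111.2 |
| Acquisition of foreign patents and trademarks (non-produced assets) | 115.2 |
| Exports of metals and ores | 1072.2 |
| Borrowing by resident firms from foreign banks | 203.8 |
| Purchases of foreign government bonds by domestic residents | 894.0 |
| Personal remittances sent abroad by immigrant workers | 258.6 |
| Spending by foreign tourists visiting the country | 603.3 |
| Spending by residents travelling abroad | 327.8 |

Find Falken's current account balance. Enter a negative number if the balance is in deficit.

446.1

Goods: -1128.0 + 719.4 + 1072.2 = 663.6
Services: 169.7 + 603.3 - 253.9 - 327.8 = 191.3
Primary income: -150.2
Secondary income: -258.6
Current account = 663.6 + 191.3 + (-150.2) + (-258.6) = 446.1
(Excluded from the current account — financial account: domestic pension funds' purchases of foreign equities 494.5, borrowing by resident firms from foreign banks 203.8, purchases of foreign government bonds by domestic residents 894.0; capital account: capital transfers received from emigrants 111.2, acquisition of foreign patents and trademarks (non-produced assets) 115.2.)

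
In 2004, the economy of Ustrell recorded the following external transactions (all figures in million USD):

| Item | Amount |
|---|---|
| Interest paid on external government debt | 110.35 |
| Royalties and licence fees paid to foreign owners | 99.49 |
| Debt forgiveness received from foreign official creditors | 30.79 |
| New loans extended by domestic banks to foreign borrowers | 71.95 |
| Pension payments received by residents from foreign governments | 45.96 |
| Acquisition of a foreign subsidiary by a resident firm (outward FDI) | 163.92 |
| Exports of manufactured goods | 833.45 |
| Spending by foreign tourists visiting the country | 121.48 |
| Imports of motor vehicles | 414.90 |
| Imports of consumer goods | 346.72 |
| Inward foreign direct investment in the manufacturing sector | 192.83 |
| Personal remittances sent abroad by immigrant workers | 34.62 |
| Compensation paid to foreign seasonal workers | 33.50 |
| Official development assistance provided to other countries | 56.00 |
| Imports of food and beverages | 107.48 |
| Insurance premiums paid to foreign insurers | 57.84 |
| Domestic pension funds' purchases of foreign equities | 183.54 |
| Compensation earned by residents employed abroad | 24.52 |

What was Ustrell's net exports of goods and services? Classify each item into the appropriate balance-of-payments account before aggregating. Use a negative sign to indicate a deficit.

Goods: -346.72 - 414.90 + 833.45 - 107.48 = -35.65
Services: -57.84 + 121.48 - 99.49 = -35.85
Trade balance = -35.65 + (-35.85) = -71.50
(Excluded from the trade balance — primary income: interest paid on external government debt 110.35, compensation paid to foreign seasonal workers 33.50, compensation earned by residents employed abroad 24.52; capital account: debt forgiveness received from foreign official creditors 30.79; financial account: new loans extended by domestic banks to foreign borrowers 71.95, acquisition of a foreign subsidiary by a resident firm (outward FDI) 163.92, inward foreign direct investment in the manufacturing sector 192.83, domestic pension funds' purchases of foreign equities 183.54; secondary income: pension payments received by residents from foreign governments 45.96, personal remittances sent abroad by immigrant workers 34.62, official development assistance provided to other countries 56.00.)

-71.50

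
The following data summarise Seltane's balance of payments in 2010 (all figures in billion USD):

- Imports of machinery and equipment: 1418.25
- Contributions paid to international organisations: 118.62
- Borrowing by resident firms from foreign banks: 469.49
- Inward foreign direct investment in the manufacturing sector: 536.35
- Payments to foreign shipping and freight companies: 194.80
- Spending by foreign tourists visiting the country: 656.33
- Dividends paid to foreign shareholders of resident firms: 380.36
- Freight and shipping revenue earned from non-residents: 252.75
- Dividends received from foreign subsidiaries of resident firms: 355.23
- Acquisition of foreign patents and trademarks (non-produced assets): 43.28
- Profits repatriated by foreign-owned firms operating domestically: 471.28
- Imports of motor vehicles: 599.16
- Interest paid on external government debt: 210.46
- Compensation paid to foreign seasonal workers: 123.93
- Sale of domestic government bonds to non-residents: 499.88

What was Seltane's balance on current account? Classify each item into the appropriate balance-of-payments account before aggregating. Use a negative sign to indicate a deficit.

-2252.55

Goods: -599.16 - 1418.25 = -2017.41
Services: 656.33 + 252.75 - 194.80 = 714.28
Primary income: 355.23 - 210.46 - 380.36 - 471.28 - 123.93 = -830.80
Secondary income: -118.62
Current account = (-2017.41) + 714.28 + (-830.80) + (-118.62) = -2252.55
(Excluded from the current account — financial account: borrowing by resident firms from foreign banks 469.49, inward foreign direct investment in the manufacturing sector 536.35, sale of domestic government bonds to non-residents 499.88; capital account: acquisition of foreign patents and trademarks (non-produced assets) 43.28.)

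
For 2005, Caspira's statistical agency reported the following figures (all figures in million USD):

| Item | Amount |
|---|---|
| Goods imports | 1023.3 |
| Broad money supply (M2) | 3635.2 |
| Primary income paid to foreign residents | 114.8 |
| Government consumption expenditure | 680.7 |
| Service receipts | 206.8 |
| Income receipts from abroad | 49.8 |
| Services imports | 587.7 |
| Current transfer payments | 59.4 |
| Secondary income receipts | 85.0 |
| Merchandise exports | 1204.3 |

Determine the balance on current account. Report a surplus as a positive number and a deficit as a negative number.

Goods balance = 1204.3 - 1023.3 = 181.0
Services balance = 206.8 - 587.7 = -380.9
Trade balance (goods + services) = 181.0 + (-380.9) = -199.9
Net primary income = 49.8 - 114.8 = -65.0
Net secondary income = 85.0 - 59.4 = 25.6
Current account = -199.9 + (-65.0) + 25.6 = -239.3

-239.3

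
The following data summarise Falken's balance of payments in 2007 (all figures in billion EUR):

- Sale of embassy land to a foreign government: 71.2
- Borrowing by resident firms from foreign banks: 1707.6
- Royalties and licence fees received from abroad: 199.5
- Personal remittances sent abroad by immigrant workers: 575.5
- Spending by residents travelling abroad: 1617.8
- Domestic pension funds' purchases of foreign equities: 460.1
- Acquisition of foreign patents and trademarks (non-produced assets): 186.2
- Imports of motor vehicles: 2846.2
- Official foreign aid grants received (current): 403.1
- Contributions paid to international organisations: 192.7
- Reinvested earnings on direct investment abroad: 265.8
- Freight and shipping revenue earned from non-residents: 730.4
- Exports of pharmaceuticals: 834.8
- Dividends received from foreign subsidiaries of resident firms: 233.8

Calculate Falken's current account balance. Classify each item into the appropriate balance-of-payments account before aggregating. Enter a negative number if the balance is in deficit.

-2564.8

Goods: -2846.2 + 834.8 = -2011.4
Services: 730.4 + 199.5 - 1617.8 = -687.9
Primary income: 233.8 + 265.8 = 499.6
Secondary income: 403.1 - 575.5 - 192.7 = -365.1
Current account = (-2011.4) + (-687.9) + 499.6 + (-365.1) = -2564.8
(Excluded from the current account — capital account: sale of embassy land to a foreign government 71.2, acquisition of foreign patents and trademarks (non-produced assets) 186.2; financial account: borrowing by resident firms from foreign banks 1707.6, domestic pension funds' purchases of foreign equities 460.1.)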